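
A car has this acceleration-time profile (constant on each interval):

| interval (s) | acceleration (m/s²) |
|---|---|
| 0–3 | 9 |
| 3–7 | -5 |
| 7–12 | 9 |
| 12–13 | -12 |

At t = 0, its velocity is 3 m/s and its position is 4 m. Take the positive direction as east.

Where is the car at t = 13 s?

345 m

On each constant-a segment, Δv = aΔt and Δx = v₀Δt + ½aΔt²; chain segment to segment.
0–3 s: v starts 3 m/s; Δx = 3·3 + ½·9·3² = 49.5 m; v ends 30 m/s.
3–7 s: v starts 30 m/s; Δx = 30·4 + ½·-5·4² = 80 m; v ends 10 m/s.
7–12 s: v starts 10 m/s; Δx = 10·5 + ½·9·5² = 162.5 m; v ends 55 m/s.
12–13 s: v starts 55 m/s; Δx = 55·1 + ½·-12·1² = 49 m; v ends 43 m/s.
x(13) = 4 + Σ Δx = 345 m.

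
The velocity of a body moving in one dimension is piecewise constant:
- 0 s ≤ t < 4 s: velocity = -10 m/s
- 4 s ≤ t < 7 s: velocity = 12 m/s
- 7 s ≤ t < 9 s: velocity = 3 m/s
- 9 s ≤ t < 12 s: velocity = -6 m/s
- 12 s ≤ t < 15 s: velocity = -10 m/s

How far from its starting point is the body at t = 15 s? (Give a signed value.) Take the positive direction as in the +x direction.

Net displacement equals the area under the velocity-time graph (areas below the axis count negative).
0–4 s: -10 × 4 = -40 m
4–7 s: 12 × 3 = 36 m
7–9 s: 3 × 2 = 6 m
9–12 s: -6 × 3 = -18 m
12–15 s: -10 × 3 = -30 m
Net displacement = -46 m

-46 m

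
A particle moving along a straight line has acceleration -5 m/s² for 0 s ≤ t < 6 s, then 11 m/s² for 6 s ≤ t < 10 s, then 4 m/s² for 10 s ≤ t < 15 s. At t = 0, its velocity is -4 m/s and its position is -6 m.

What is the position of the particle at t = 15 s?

On each constant-a segment, Δv = aΔt and Δx = v₀Δt + ½aΔt²; chain segment to segment.
0–6 s: v starts -4 m/s; Δx = -4·6 + ½·-5·6² = -114 m; v ends -34 m/s.
6–10 s: v starts -34 m/s; Δx = -34·4 + ½·11·4² = -48 m; v ends 10 m/s.
10–15 s: v starts 10 m/s; Δx = 10·5 + ½·4·5² = 100 m; v ends 30 m/s.
x(15) = -6 + Σ Δx = -68 m.

-68 m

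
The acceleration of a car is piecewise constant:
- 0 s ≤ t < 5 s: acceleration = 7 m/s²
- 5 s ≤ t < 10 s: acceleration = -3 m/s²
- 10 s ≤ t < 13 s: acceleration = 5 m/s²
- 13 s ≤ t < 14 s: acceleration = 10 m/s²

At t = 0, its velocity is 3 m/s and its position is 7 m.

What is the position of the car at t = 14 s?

On each constant-a segment, Δv = aΔt and Δx = v₀Δt + ½aΔt²; chain segment to segment.
0–5 s: v starts 3 m/s; Δx = 3·5 + ½·7·5² = 102.5 m; v ends 38 m/s.
5–10 s: v starts 38 m/s; Δx = 38·5 + ½·-3·5² = 152.5 m; v ends 23 m/s.
10–13 s: v starts 23 m/s; Δx = 23·3 + ½·5·3² = 91.5 m; v ends 38 m/s.
13–14 s: v starts 38 m/s; Δx = 38·1 + ½·10·1² = 43 m; v ends 48 m/s.
x(14) = 7 + Σ Δx = 396.5 m.

396.5 m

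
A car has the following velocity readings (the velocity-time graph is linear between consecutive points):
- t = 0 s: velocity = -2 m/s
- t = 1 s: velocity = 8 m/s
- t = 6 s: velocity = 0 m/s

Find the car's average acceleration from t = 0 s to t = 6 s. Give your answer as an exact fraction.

1/3 m/s²

Average acceleration = Δv/Δt = (0 − -2)/(6 − 0) = 1/3 m/s².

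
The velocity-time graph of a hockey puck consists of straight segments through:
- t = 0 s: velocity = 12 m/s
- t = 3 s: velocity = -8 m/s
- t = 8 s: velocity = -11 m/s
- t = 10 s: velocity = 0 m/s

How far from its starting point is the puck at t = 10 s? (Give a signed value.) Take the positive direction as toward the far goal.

Displacement is the signed area under the v-t curve.
0–3 s: ½(12 + -8)(3) = 6 m
3–8 s: ½(-8 + -11)(5) = -47.5 m
8–10 s: ½(-11 + 0)(2) = -11 m
Net displacement = -52.5 m

-52.5 m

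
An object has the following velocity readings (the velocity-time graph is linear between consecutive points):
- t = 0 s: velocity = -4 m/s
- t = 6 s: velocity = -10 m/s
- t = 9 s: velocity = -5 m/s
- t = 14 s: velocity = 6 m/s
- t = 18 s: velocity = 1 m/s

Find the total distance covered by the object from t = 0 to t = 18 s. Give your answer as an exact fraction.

Total distance travelled is ∫|v| dt — sum the magnitudes of each area piece.
0–6 s: |½(-4 + -10)(6)| = 42 m
6–9 s: |½(-10 + -5)(3)| = 22.5 m
9–14 s: v = 0 at t = 124/11 s; triangle areas 125/22 + 90/11 = 305/22 m
14–18 s: |½(6 + 1)(4)| = 14 m
Total distance = 1016/11 m

1016/11 m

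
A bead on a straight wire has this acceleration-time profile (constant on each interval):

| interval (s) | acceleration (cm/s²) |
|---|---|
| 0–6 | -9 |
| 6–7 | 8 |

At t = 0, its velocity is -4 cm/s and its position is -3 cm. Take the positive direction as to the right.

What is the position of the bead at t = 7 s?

On each constant-a segment, Δv = aΔt and Δx = v₀Δt + ½aΔt²; chain segment to segment.
0–6 s: v starts -4 cm/s; Δx = -4·6 + ½·-9·6² = -186 cm; v ends -58 cm/s.
6–7 s: v starts -58 cm/s; Δx = -58·1 + ½·8·1² = -54 cm; v ends -50 cm/s.
x(7) = -3 + Σ Δx = -243 cm.

-243 cm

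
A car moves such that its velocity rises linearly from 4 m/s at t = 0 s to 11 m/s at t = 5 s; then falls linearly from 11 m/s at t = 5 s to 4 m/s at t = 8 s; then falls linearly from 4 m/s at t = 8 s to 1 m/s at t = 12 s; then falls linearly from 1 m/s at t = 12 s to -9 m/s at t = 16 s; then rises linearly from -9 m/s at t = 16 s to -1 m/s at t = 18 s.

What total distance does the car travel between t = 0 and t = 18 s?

96.4 m

Total distance travelled is ∫|v| dt — sum the magnitudes of each area piece.
0–5 s: |½(4 + 11)(5)| = 37.5 m
5–8 s: |½(11 + 4)(3)| = 22.5 m
8–12 s: |½(4 + 1)(4)| = 10 m
12–16 s: v = 0 at t = 12.4 s; triangle areas 0.2 + 16.2 = 16.4 m
16–18 s: |½(-9 + -1)(2)| = 10 m
Total distance = 96.4 m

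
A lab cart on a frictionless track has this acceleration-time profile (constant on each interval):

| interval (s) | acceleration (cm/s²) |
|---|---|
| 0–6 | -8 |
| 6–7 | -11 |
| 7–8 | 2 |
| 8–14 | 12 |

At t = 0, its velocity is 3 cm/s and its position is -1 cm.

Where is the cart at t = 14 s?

-340.5 cm

On each constant-a segment, Δv = aΔt and Δx = v₀Δt + ½aΔt²; chain segment to segment.
0–6 s: v starts 3 cm/s; Δx = 3·6 + ½·-8·6² = -126 cm; v ends -45 cm/s.
6–7 s: v starts -45 cm/s; Δx = -45·1 + ½·-11·1² = -50.5 cm; v ends -56 cm/s.
7–8 s: v starts -56 cm/s; Δx = -56·1 + ½·2·1² = -55 cm; v ends -54 cm/s.
8–14 s: v starts -54 cm/s; Δx = -54·6 + ½·12·6² = -108 cm; v ends 18 cm/s.
x(14) = -1 + Σ Δx = -340.5 cm.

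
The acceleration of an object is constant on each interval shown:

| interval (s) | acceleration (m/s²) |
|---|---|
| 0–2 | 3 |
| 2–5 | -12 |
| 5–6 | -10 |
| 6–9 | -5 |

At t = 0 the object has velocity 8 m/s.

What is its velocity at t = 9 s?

Δv equals the area under the a-t graph; then v = v₀ + Δv.
0–2 s: 3 × 2 = 6 m/s
2–5 s: -12 × 3 = -36 m/s
5–6 s: -10 × 1 = -10 m/s
6–9 s: -5 × 3 = -15 m/s
Δv = -55 m/s, so v(9) = 8 + (-55) = -47 m/s.

-47 m/s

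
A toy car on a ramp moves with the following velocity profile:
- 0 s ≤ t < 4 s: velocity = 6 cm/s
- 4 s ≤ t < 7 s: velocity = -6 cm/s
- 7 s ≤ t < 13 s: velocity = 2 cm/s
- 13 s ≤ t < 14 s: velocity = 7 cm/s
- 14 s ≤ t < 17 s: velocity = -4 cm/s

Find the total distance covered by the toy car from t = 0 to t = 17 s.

Distance (not displacement) is the total path length: add the absolute areas under v-t.
0–4 s: |6| × 4 = 24 cm
4–7 s: |-6| × 3 = 18 cm
7–13 s: |2| × 6 = 12 cm
13–14 s: |7| × 1 = 7 cm
14–17 s: |-4| × 3 = 12 cm
Total distance = 73 cm

73 cm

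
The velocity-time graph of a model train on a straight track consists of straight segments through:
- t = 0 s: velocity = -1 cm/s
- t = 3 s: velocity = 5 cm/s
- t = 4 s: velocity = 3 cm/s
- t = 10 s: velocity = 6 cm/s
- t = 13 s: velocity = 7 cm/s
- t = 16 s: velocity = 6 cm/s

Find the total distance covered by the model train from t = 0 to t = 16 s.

76.5 cm

Distance (not displacement) is the total path length: add the absolute areas under v-t.
0–3 s: v = 0 at t = 0.5 s; triangle areas 0.25 + 6.25 = 6.5 cm
3–4 s: |½(5 + 3)(1)| = 4 cm
4–10 s: |½(3 + 6)(6)| = 27 cm
10–13 s: |½(6 + 7)(3)| = 19.5 cm
13–16 s: |½(7 + 6)(3)| = 19.5 cm
Total distance = 76.5 cm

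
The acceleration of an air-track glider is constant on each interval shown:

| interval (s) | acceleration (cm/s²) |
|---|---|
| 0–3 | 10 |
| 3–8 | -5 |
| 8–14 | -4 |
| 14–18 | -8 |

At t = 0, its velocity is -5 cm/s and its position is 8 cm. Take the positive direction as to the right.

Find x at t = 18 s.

On each constant-a segment, Δv = aΔt and Δx = v₀Δt + ½aΔt²; chain segment to segment.
0–3 s: v starts -5 cm/s; Δx = -5·3 + ½·10·3² = 30 cm; v ends 25 cm/s.
3–8 s: v starts 25 cm/s; Δx = 25·5 + ½·-5·5² = 62.5 cm; v ends 0 cm/s.
8–14 s: v starts 0 cm/s; Δx = 0·6 + ½·-4·6² = -72 cm; v ends -24 cm/s.
14–18 s: v starts -24 cm/s; Δx = -24·4 + ½·-8·4² = -160 cm; v ends -56 cm/s.
x(18) = 8 + Σ Δx = -131.5 cm.

-131.5 cm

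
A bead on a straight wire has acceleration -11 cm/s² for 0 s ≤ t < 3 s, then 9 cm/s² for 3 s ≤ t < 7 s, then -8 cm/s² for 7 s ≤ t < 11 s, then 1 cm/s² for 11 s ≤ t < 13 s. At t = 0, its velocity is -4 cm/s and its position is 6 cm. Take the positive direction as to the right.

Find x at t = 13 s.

-263.5 cm

On each constant-a segment, Δv = aΔt and Δx = v₀Δt + ½aΔt²; chain segment to segment.
0–3 s: v starts -4 cm/s; Δx = -4·3 + ½·-11·3² = -61.5 cm; v ends -37 cm/s.
3–7 s: v starts -37 cm/s; Δx = -37·4 + ½·9·4² = -76 cm; v ends -1 cm/s.
7–11 s: v starts -1 cm/s; Δx = -1·4 + ½·-8·4² = -68 cm; v ends -33 cm/s.
11–13 s: v starts -33 cm/s; Δx = -33·2 + ½·1·2² = -64 cm; v ends -31 cm/s.
x(13) = 6 + Σ Δx = -263.5 cm.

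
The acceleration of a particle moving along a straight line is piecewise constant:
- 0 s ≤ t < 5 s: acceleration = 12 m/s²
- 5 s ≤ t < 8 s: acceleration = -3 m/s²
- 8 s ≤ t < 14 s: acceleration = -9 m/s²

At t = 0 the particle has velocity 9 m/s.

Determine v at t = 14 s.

Δv equals the area under the a-t graph; then v = v₀ + Δv.
0–5 s: 12 × 5 = 60 m/s
5–8 s: -3 × 3 = -9 m/s
8–14 s: -9 × 6 = -54 m/s
Δv = -3 m/s, so v(14) = 9 + (-3) = 6 m/s.

6 m/s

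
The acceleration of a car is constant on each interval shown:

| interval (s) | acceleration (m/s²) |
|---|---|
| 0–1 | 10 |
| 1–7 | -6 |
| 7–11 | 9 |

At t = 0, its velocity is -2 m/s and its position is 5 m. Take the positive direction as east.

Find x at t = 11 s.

On each constant-a segment, Δv = aΔt and Δx = v₀Δt + ½aΔt²; chain segment to segment.
0–1 s: v starts -2 m/s; Δx = -2·1 + ½·10·1² = 3 m; v ends 8 m/s.
1–7 s: v starts 8 m/s; Δx = 8·6 + ½·-6·6² = -60 m; v ends -28 m/s.
7–11 s: v starts -28 m/s; Δx = -28·4 + ½·9·4² = -40 m; v ends 8 m/s.
x(11) = 5 + Σ Δx = -92 m.

-92 m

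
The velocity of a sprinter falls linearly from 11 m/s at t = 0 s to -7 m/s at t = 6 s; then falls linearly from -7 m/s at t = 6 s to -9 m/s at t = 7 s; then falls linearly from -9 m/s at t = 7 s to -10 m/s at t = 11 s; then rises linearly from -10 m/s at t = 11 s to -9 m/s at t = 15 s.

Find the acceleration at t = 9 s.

-0.25 m/s²

Acceleration is the slope of the v-t graph on 7–11 s: (-10 − -9)/(11 − 7) = -0.25 m/s².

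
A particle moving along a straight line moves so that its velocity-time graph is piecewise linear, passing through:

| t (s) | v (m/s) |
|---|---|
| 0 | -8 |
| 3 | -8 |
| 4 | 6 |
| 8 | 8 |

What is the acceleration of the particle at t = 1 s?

0 m/s²

Acceleration is the slope of the v-t graph on 0–3 s: (-8 − -8)/(3 − 0) = 0 m/s².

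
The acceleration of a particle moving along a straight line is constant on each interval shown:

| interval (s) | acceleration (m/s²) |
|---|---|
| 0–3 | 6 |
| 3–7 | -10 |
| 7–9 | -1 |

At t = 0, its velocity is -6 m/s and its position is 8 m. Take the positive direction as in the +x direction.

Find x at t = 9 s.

-73 m

On each constant-a segment, Δv = aΔt and Δx = v₀Δt + ½aΔt²; chain segment to segment.
0–3 s: v starts -6 m/s; Δx = -6·3 + ½·6·3² = 9 m; v ends 12 m/s.
3–7 s: v starts 12 m/s; Δx = 12·4 + ½·-10·4² = -32 m; v ends -28 m/s.
7–9 s: v starts -28 m/s; Δx = -28·2 + ½·-1·2² = -58 m; v ends -30 m/s.
x(9) = 8 + Σ Δx = -73 m.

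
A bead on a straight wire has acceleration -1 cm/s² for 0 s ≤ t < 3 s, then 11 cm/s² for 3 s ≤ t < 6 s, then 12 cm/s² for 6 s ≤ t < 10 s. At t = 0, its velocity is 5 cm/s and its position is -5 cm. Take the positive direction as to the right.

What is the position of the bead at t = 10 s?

297 cm

On each constant-a segment, Δv = aΔt and Δx = v₀Δt + ½aΔt²; chain segment to segment.
0–3 s: v starts 5 cm/s; Δx = 5·3 + ½·-1·3² = 10.5 cm; v ends 2 cm/s.
3–6 s: v starts 2 cm/s; Δx = 2·3 + ½·11·3² = 55.5 cm; v ends 35 cm/s.
6–10 s: v starts 35 cm/s; Δx = 35·4 + ½·12·4² = 236 cm; v ends 83 cm/s.
x(10) = -5 + Σ Δx = 297 cm.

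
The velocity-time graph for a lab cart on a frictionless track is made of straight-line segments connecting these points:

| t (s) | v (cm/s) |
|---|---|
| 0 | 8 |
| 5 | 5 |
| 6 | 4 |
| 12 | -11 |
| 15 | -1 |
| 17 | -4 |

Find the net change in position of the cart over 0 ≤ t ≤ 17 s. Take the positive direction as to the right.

Displacement is the signed area under the v-t curve.
0–5 s: ½(8 + 5)(5) = 32.5 cm
5–6 s: ½(5 + 4)(1) = 4.5 cm
6–12 s: ½(4 + -11)(6) = -21 cm
12–15 s: ½(-11 + -1)(3) = -18 cm
15–17 s: ½(-1 + -4)(2) = -5 cm
Net displacement = -7 cm

-7 cm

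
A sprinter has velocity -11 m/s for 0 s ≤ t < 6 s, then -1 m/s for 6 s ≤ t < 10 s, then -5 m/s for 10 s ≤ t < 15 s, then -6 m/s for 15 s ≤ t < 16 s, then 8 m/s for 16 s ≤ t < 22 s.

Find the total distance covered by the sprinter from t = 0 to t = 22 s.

149 m

Total distance travelled is ∫|v| dt — sum the magnitudes of each area piece.
0–6 s: |-11| × 6 = 66 m
6–10 s: |-1| × 4 = 4 m
10–15 s: |-5| × 5 = 25 m
15–16 s: |-6| × 1 = 6 m
16–22 s: |8| × 6 = 48 m
Total distance = 149 m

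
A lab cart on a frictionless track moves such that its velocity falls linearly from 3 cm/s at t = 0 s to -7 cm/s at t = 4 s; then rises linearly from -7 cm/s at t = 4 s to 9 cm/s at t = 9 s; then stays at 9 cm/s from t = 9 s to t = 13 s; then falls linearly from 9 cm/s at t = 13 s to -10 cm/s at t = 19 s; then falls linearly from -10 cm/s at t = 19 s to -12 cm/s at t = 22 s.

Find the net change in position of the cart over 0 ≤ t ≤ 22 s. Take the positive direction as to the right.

Net displacement equals the area under the velocity-time graph (areas below the axis count negative).
0–4 s: ½(3 + -7)(4) = -8 cm
4–9 s: ½(-7 + 9)(5) = 5 cm
9–13 s: 9 × 4 = 36 cm
13–19 s: ½(9 + -10)(6) = -3 cm
19–22 s: ½(-10 + -12)(3) = -33 cm
Net displacement = -3 cm

-3 cm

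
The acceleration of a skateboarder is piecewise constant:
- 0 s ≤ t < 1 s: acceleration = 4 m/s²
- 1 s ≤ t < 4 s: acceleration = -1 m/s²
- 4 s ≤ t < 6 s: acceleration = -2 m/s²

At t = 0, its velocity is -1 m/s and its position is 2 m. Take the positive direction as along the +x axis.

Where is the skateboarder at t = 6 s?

On each constant-a segment, Δv = aΔt and Δx = v₀Δt + ½aΔt²; chain segment to segment.
0–1 s: v starts -1 m/s; Δx = -1·1 + ½·4·1² = 1 m; v ends 3 m/s.
1–4 s: v starts 3 m/s; Δx = 3·3 + ½·-1·3² = 4.5 m; v ends 0 m/s.
4–6 s: v starts 0 m/s; Δx = 0·2 + ½·-2·2² = -4 m; v ends -4 m/s.
x(6) = 2 + Σ Δx = 3.5 m.

3.5 m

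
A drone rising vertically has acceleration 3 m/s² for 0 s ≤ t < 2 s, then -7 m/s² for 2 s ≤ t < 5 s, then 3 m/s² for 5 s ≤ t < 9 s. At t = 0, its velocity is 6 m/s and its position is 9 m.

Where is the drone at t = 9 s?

On each constant-a segment, Δv = aΔt and Δx = v₀Δt + ½aΔt²; chain segment to segment.
0–2 s: v starts 6 m/s; Δx = 6·2 + ½·3·2² = 18 m; v ends 12 m/s.
2–5 s: v starts 12 m/s; Δx = 12·3 + ½·-7·3² = 4.5 m; v ends -9 m/s.
5–9 s: v starts -9 m/s; Δx = -9·4 + ½·3·4² = -12 m; v ends 3 m/s.
x(9) = 9 + Σ Δx = 19.5 m.

19.5 m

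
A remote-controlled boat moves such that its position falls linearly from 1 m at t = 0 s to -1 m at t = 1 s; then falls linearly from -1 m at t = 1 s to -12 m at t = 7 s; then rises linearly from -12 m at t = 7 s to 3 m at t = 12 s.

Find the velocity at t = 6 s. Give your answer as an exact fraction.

Velocity is the slope of the x-t graph on 1–7 s: (-12 − -1)/(7 − 1) = -11/6 m/s.

-11/6 m/s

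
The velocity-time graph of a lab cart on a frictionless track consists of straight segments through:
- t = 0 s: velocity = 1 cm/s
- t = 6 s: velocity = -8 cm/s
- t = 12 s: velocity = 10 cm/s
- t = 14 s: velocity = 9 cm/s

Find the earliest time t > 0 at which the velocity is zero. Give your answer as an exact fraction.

t = 2/3 s

v changes sign on 0–6 s (from 1 to -8); the graph is linear there, so v = 0 at t = 0 + (-1)·(6 − 0)/(-8 − 1) = 2/3 s.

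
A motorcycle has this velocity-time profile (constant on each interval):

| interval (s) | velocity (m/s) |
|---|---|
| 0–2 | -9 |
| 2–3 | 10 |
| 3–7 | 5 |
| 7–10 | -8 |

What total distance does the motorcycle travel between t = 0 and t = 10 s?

72 m

Distance (not displacement) is the total path length: add the absolute areas under v-t.
0–2 s: |-9| × 2 = 18 m
2–3 s: |10| × 1 = 10 m
3–7 s: |5| × 4 = 20 m
7–10 s: |-8| × 3 = 24 m
Total distance = 72 m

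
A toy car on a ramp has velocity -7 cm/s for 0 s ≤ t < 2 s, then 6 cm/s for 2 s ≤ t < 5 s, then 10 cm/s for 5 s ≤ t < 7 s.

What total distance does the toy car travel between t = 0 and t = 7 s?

Distance (not displacement) is the total path length: add the absolute areas under v-t.
0–2 s: |-7| × 2 = 14 cm
2–5 s: |6| × 3 = 18 cm
5–7 s: |10| × 2 = 20 cm
Total distance = 52 cm

52 cm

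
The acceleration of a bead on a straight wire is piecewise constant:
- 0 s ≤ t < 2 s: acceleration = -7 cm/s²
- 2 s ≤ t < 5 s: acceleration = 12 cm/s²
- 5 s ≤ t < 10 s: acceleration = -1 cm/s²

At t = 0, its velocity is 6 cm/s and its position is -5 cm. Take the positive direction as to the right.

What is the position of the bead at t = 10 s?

150.5 cm

On each constant-a segment, Δv = aΔt and Δx = v₀Δt + ½aΔt²; chain segment to segment.
0–2 s: v starts 6 cm/s; Δx = 6·2 + ½·-7·2² = -2 cm; v ends -8 cm/s.
2–5 s: v starts -8 cm/s; Δx = -8·3 + ½·12·3² = 30 cm; v ends 28 cm/s.
5–10 s: v starts 28 cm/s; Δx = 28·5 + ½·-1·5² = 127.5 cm; v ends 23 cm/s.
x(10) = -5 + Σ Δx = 150.5 cm.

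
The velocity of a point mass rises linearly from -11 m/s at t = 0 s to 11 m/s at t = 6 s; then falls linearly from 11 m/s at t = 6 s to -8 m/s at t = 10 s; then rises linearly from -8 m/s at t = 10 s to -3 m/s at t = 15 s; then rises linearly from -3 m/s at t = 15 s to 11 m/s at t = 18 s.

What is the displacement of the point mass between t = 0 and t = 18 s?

-9.5 m

Displacement is the signed area under the v-t curve.
0–6 s: ½(-11 + 11)(6) = 0 m
6–10 s: ½(11 + -8)(4) = 6 m
10–15 s: ½(-8 + -3)(5) = -27.5 m
15–18 s: ½(-3 + 11)(3) = 12 m
Net displacement = -9.5 m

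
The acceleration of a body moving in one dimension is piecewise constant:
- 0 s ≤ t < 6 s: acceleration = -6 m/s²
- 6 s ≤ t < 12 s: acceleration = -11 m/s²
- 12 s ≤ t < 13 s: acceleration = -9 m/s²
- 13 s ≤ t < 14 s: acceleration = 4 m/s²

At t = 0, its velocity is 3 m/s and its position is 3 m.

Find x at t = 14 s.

-692.5 m

On each constant-a segment, Δv = aΔt and Δx = v₀Δt + ½aΔt²; chain segment to segment.
0–6 s: v starts 3 m/s; Δx = 3·6 + ½·-6·6² = -90 m; v ends -33 m/s.
6–12 s: v starts -33 m/s; Δx = -33·6 + ½·-11·6² = -396 m; v ends -99 m/s.
12–13 s: v starts -99 m/s; Δx = -99·1 + ½·-9·1² = -103.5 m; v ends -108 m/s.
13–14 s: v starts -108 m/s; Δx = -108·1 + ½·4·1² = -106 m; v ends -104 m/s.
x(14) = 3 + Σ Δx = -692.5 m.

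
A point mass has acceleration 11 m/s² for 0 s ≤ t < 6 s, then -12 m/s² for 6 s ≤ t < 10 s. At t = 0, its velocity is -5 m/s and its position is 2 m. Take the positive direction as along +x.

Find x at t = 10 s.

318 m

On each constant-a segment, Δv = aΔt and Δx = v₀Δt + ½aΔt²; chain segment to segment.
0–6 s: v starts -5 m/s; Δx = -5·6 + ½·11·6² = 168 m; v ends 61 m/s.
6–10 s: v starts 61 m/s; Δx = 61·4 + ½·-12·4² = 148 m; v ends 13 m/s.
x(10) = 2 + Σ Δx = 318 m.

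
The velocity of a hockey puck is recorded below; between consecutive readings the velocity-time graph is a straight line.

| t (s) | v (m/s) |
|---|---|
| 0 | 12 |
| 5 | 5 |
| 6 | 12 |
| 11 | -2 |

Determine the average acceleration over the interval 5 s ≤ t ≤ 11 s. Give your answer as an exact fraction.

Average acceleration = Δv/Δt = (-2 − 5)/(11 − 5) = -7/6 m/s².

-7/6 m/s²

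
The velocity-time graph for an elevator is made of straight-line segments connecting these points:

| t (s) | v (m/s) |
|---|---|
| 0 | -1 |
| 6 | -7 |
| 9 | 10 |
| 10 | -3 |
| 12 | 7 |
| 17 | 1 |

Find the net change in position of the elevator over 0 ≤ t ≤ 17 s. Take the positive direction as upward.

8 m

Displacement is the signed area under the v-t curve.
0–6 s: ½(-1 + -7)(6) = -24 m
6–9 s: ½(-7 + 10)(3) = 4.5 m
9–10 s: ½(10 + -3)(1) = 3.5 m
10–12 s: ½(-3 + 7)(2) = 4 m
12–17 s: ½(7 + 1)(5) = 20 m
Net displacement = 8 m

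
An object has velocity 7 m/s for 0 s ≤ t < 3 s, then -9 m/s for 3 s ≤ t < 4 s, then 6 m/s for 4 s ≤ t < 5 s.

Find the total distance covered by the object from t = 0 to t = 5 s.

36 m

Total distance travelled is ∫|v| dt — sum the magnitudes of each area piece.
0–3 s: |7| × 3 = 21 m
3–4 s: |-9| × 1 = 9 m
4–5 s: |6| × 1 = 6 m
Total distance = 36 m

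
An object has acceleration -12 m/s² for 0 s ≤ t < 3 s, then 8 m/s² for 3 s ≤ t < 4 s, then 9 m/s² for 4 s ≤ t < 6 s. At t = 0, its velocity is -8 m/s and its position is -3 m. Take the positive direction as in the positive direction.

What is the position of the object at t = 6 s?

-175 m

On each constant-a segment, Δv = aΔt and Δx = v₀Δt + ½aΔt²; chain segment to segment.
0–3 s: v starts -8 m/s; Δx = -8·3 + ½·-12·3² = -78 m; v ends -44 m/s.
3–4 s: v starts -44 m/s; Δx = -44·1 + ½·8·1² = -40 m; v ends -36 m/s.
4–6 s: v starts -36 m/s; Δx = -36·2 + ½·9·2² = -54 m; v ends -18 m/s.
x(6) = -3 + Σ Δx = -175 m.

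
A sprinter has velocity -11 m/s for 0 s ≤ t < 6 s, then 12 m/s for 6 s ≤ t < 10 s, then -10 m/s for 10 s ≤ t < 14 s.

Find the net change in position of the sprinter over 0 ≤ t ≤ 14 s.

Net displacement equals the area under the velocity-time graph (areas below the axis count negative).
0–6 s: -11 × 6 = -66 m
6–10 s: 12 × 4 = 48 m
10–14 s: -10 × 4 = -40 m
Net displacement = -58 m

-58 m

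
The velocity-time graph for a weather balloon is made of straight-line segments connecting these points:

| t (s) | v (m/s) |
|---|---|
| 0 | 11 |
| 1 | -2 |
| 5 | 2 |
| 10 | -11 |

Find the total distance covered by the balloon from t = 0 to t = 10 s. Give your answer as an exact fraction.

Distance (not displacement) is the total path length: add the absolute areas under v-t.
0–1 s: v = 0 at t = 11/13 s; triangle areas 121/26 + 2/13 = 125/26 m
1–5 s: v = 0 at t = 3 s; triangle areas 2 + 2 = 4 m
5–10 s: v = 0 at t = 75/13 s; triangle areas 10/13 + 605/26 = 625/26 m
Total distance = 427/13 m

427/13 m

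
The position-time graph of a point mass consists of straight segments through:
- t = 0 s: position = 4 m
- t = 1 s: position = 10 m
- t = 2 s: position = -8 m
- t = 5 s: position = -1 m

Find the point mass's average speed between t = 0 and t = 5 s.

6.2 m/s

Average speed = (total path length)/(elapsed time); on a piecewise-linear x-t graph the path length is Σ|Δx|.
0–1 s: |Δx| = |10 − 4| = 6 m
1–2 s: |Δx| = |-8 − 10| = 18 m
2–5 s: |Δx| = |-1 − -8| = 7 m
Total path = 31 m; average speed = 31/5 = 6.2 m/s.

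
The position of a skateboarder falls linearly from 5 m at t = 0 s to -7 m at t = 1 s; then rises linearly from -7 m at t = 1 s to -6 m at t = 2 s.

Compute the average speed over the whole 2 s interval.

Average speed = (total path length)/(elapsed time); on a piecewise-linear x-t graph the path length is Σ|Δx|.
0–1 s: |Δx| = |-7 − 5| = 12 m
1–2 s: |Δx| = |-6 − -7| = 1 m
Total path = 13 m; average speed = 13/2 = 6.5 m/s.

6.5 m/s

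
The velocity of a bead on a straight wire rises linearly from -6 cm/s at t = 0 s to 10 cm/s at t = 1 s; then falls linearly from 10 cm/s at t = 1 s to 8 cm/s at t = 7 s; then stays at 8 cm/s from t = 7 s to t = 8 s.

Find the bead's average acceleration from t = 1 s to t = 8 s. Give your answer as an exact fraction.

-2/7 cm/s²

Average acceleration = Δv/Δt = (8 − 10)/(8 − 1) = -2/7 cm/s².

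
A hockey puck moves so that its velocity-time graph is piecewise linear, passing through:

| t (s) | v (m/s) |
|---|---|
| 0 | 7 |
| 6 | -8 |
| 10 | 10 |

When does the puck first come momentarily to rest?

t = 2.8 s

v changes sign on 0–6 s (from 7 to -8); the graph is linear there, so v = 0 at t = 0 + (-7)·(6 − 0)/(-8 − 7) = 2.8 s.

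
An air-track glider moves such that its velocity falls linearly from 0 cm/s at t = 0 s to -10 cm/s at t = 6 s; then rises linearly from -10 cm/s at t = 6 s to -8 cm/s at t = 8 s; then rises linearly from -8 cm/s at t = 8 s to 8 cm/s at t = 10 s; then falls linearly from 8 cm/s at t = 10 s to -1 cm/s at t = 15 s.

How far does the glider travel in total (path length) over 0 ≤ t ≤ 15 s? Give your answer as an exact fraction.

Total distance travelled is ∫|v| dt — sum the magnitudes of each area piece.
0–6 s: |½(0 + -10)(6)| = 30 cm
6–8 s: |½(-10 + -8)(2)| = 18 cm
8–10 s: v = 0 at t = 9 s; triangle areas 4 + 4 = 8 cm
10–15 s: v = 0 at t = 130/9 s; triangle areas 160/9 + 5/18 = 325/18 cm
Total distance = 1333/18 cm

1333/18 cm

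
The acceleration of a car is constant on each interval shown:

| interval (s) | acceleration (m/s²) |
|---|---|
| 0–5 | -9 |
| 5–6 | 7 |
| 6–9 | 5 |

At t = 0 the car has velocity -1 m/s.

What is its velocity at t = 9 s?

-24 m/s

Δv equals the area under the a-t graph; then v = v₀ + Δv.
0–5 s: -9 × 5 = -45 m/s
5–6 s: 7 × 1 = 7 m/s
6–9 s: 5 × 3 = 15 m/s
Δv = -23 m/s, so v(9) = -1 + (-23) = -24 m/s.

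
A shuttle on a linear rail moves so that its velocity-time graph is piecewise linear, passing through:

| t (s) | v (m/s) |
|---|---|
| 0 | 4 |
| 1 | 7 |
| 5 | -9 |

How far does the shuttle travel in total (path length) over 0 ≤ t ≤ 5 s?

21.75 m

Total distance travelled is ∫|v| dt — sum the magnitudes of each area piece.
0–1 s: |½(4 + 7)(1)| = 5.5 m
1–5 s: v = 0 at t = 2.75 s; triangle areas 6.125 + 10.125 = 16.25 m
Total distance = 21.75 m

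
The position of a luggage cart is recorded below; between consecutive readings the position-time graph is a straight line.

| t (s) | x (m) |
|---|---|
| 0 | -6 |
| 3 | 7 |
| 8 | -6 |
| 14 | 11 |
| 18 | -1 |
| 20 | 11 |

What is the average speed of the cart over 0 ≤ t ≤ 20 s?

Average speed = (total path length)/(elapsed time); on a piecewise-linear x-t graph the path length is Σ|Δx|.
0–3 s: |Δx| = |7 − -6| = 13 m
3–8 s: |Δx| = |-6 − 7| = 13 m
8–14 s: |Δx| = |11 − -6| = 17 m
14–18 s: |Δx| = |-1 − 11| = 12 m
18–20 s: |Δx| = |11 − -1| = 12 m
Total path = 67 m; average speed = 67/20 = 3.35 m/s.

3.35 m/s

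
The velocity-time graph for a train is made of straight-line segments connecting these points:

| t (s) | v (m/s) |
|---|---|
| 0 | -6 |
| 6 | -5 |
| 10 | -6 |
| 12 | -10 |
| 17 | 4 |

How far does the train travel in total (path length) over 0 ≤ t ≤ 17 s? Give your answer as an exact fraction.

Distance (not displacement) is the total path length: add the absolute areas under v-t.
0–6 s: |½(-6 + -5)(6)| = 33 m
6–10 s: |½(-5 + -6)(4)| = 22 m
10–12 s: |½(-6 + -10)(2)| = 16 m
12–17 s: v = 0 at t = 109/7 s; triangle areas 125/7 + 20/7 = 145/7 m
Total distance = 642/7 m

642/7 m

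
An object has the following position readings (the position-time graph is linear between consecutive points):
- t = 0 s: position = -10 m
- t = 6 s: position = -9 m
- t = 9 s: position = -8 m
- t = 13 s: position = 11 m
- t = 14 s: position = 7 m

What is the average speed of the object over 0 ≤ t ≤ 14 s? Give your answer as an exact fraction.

Average speed = (total path length)/(elapsed time); on a piecewise-linear x-t graph the path length is Σ|Δx|.
0–6 s: |Δx| = |-9 − -10| = 1 m
6–9 s: |Δx| = |-8 − -9| = 1 m
9–13 s: |Δx| = |11 − -8| = 19 m
13–14 s: |Δx| = |7 − 11| = 4 m
Total path = 25 m; average speed = 25/14 = 25/14 m/s.

25/14 m/s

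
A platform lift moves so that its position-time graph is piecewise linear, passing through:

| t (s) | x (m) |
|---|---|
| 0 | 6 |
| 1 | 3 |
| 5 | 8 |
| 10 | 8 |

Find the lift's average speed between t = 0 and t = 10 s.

0.8 m/s

Average speed = (total path length)/(elapsed time); on a piecewise-linear x-t graph the path length is Σ|Δx|.
0–1 s: |Δx| = |3 − 6| = 3 m
1–5 s: |Δx| = |8 − 3| = 5 m
5–10 s: |Δx| = |8 − 8| = 0 m
Total path = 8 m; average speed = 8/10 = 0.8 m/s.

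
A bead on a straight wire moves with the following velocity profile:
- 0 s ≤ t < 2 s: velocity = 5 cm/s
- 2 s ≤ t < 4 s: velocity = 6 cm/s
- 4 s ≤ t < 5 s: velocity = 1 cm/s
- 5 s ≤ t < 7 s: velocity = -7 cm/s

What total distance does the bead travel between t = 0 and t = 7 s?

Distance (not displacement) is the total path length: add the absolute areas under v-t.
0–2 s: |5| × 2 = 10 cm
2–4 s: |6| × 2 = 12 cm
4–5 s: |1| × 1 = 1 cm
5–7 s: |-7| × 2 = 14 cm
Total distance = 37 cm

37 cm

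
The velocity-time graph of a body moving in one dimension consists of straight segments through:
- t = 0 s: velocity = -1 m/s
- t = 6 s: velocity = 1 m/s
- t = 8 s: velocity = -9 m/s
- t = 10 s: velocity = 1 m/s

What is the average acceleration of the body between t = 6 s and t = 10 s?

Average acceleration = Δv/Δt = (1 − 1)/(10 − 6) = 0 m/s².

0 m/s²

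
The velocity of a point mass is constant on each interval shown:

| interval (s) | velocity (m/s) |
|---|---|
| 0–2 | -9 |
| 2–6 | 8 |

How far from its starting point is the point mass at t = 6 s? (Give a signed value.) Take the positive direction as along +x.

Displacement is the signed area under the v-t curve.
0–2 s: -9 × 2 = -18 m
2–6 s: 8 × 4 = 32 m
Net displacement = 14 m

14 m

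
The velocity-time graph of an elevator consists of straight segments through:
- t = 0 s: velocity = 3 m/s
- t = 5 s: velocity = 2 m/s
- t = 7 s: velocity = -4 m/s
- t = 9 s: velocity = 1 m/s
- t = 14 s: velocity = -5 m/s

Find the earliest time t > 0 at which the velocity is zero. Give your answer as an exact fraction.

v changes sign on 5–7 s (from 2 to -4); the graph is linear there, so v = 0 at t = 5 + (-2)·(7 − 5)/(-4 − 2) = 17/3 s.

t = 17/3 s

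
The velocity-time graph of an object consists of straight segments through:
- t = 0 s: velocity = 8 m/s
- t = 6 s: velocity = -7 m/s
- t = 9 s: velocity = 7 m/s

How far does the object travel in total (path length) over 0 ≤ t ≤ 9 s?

Distance (not displacement) is the total path length: add the absolute areas under v-t.
0–6 s: v = 0 at t = 3.2 s; triangle areas 12.8 + 9.8 = 22.6 m
6–9 s: v = 0 at t = 7.5 s; triangle areas 5.25 + 5.25 = 10.5 m
Total distance = 33.1 m

33.1 m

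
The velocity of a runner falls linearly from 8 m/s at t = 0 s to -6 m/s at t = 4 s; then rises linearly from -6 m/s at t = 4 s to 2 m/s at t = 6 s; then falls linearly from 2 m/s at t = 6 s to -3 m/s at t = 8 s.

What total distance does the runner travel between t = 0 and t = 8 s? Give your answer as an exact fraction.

Distance (not displacement) is the total path length: add the absolute areas under v-t.
0–4 s: v = 0 at t = 16/7 s; triangle areas 64/7 + 36/7 = 100/7 m
4–6 s: v = 0 at t = 5.5 s; triangle areas 4.5 + 0.5 = 5 m
6–8 s: v = 0 at t = 6.8 s; triangle areas 0.8 + 1.8 = 2.6 m
Total distance = 766/35 m

766/35 m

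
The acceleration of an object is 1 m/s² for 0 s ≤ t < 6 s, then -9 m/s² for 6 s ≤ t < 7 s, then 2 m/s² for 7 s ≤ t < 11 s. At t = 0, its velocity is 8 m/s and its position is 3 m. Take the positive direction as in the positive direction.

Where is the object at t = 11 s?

On each constant-a segment, Δv = aΔt and Δx = v₀Δt + ½aΔt²; chain segment to segment.
0–6 s: v starts 8 m/s; Δx = 8·6 + ½·1·6² = 66 m; v ends 14 m/s.
6–7 s: v starts 14 m/s; Δx = 14·1 + ½·-9·1² = 9.5 m; v ends 5 m/s.
7–11 s: v starts 5 m/s; Δx = 5·4 + ½·2·4² = 36 m; v ends 13 m/s.
x(11) = 3 + Σ Δx = 114.5 m.

114.5 m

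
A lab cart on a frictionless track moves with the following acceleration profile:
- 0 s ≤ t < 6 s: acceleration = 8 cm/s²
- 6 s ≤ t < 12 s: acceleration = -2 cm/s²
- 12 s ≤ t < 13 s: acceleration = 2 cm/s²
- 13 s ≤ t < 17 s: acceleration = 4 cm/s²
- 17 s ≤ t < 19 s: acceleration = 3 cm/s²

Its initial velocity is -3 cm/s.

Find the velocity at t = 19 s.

Δv equals the area under the a-t graph; then v = v₀ + Δv.
0–6 s: 8 × 6 = 48 cm/s
6–12 s: -2 × 6 = -12 cm/s
12–13 s: 2 × 1 = 2 cm/s
13–17 s: 4 × 4 = 16 cm/s
17–19 s: 3 × 2 = 6 cm/s
Δv = 60 cm/s, so v(19) = -3 + (60) = 57 cm/s.

57 cm/s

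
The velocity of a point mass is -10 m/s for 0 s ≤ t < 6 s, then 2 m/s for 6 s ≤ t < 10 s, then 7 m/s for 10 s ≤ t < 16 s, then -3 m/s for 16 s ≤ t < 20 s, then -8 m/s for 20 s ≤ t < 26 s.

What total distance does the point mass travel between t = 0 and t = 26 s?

Total distance travelled is ∫|v| dt — sum the magnitudes of each area piece.
0–6 s: |-10| × 6 = 60 m
6–10 s: |2| × 4 = 8 m
10–16 s: |7| × 6 = 42 m
16–20 s: |-3| × 4 = 12 m
20–26 s: |-8| × 6 = 48 m
Total distance = 170 m

170 m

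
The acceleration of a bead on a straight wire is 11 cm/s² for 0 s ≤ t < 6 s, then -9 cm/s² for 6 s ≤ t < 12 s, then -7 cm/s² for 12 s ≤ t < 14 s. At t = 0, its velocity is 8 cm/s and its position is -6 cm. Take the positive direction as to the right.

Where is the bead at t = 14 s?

548 cm

On each constant-a segment, Δv = aΔt and Δx = v₀Δt + ½aΔt²; chain segment to segment.
0–6 s: v starts 8 cm/s; Δx = 8·6 + ½·11·6² = 246 cm; v ends 74 cm/s.
6–12 s: v starts 74 cm/s; Δx = 74·6 + ½·-9·6² = 282 cm; v ends 20 cm/s.
12–14 s: v starts 20 cm/s; Δx = 20·2 + ½·-7·2² = 26 cm; v ends 6 cm/s.
x(14) = -6 + Σ Δx = 548 cm.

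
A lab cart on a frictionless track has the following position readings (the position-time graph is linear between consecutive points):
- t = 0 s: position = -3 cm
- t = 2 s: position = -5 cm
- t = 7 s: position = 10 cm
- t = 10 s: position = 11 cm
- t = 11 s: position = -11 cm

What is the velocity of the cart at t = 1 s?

-1 cm/s

Velocity is the slope of the x-t graph on 0–2 s: (-5 − -3)/(2 − 0) = -1 cm/s.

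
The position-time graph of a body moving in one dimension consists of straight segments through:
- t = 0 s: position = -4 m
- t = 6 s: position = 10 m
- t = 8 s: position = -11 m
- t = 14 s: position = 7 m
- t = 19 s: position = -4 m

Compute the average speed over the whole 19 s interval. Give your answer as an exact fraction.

Average speed = (total path length)/(elapsed time); on a piecewise-linear x-t graph the path length is Σ|Δx|.
0–6 s: |Δx| = |10 − -4| = 14 m
6–8 s: |Δx| = |-11 − 10| = 21 m
8–14 s: |Δx| = |7 − -11| = 18 m
14–19 s: |Δx| = |-4 − 7| = 11 m
Total path = 64 m; average speed = 64/19 = 64/19 m/s.

64/19 m/s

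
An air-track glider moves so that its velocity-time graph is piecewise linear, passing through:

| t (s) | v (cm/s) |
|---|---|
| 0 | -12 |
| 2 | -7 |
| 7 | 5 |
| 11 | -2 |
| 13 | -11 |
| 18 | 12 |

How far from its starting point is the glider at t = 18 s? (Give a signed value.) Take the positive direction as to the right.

-28.5 cm

Net displacement equals the area under the velocity-time graph (areas below the axis count negative).
0–2 s: ½(-12 + -7)(2) = -19 cm
2–7 s: ½(-7 + 5)(5) = -5 cm
7–11 s: ½(5 + -2)(4) = 6 cm
11–13 s: ½(-2 + -11)(2) = -13 cm
13–18 s: ½(-11 + 12)(5) = 2.5 cm
Net displacement = -28.5 cm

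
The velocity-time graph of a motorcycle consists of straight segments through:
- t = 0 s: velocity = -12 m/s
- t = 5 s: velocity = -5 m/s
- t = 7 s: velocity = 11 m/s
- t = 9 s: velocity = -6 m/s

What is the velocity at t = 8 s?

2.5 m/s

On 7–9 s the graph is linear from 11 to -6 m/s: v(8) = 11 + (-6 − 11)·(8 − 7)/(9 − 7) = 2.5 m/s.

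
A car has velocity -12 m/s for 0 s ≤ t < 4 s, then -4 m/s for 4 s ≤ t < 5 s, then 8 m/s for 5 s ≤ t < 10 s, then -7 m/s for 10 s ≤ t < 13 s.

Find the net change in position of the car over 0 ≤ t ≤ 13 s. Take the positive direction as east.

Net displacement equals the area under the velocity-time graph (areas below the axis count negative).
0–4 s: -12 × 4 = -48 m
4–5 s: -4 × 1 = -4 m
5–10 s: 8 × 5 = 40 m
10–13 s: -7 × 3 = -21 m
Net displacement = -33 m

-33 m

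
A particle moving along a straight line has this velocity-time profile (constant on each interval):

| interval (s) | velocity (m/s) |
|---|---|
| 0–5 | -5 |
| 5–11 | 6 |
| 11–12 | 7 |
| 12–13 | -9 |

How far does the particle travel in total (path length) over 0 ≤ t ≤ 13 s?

77 m

Total distance travelled is ∫|v| dt — sum the magnitudes of each area piece.
0–5 s: |-5| × 5 = 25 m
5–11 s: |6| × 6 = 36 m
11–12 s: |7| × 1 = 7 m
12–13 s: |-9| × 1 = 9 m
Total distance = 77 m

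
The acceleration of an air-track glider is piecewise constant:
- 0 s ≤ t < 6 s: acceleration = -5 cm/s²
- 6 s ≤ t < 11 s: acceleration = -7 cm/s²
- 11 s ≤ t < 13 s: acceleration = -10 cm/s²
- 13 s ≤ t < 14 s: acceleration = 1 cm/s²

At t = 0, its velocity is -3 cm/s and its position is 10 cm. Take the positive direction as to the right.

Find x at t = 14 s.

-594 cm

On each constant-a segment, Δv = aΔt and Δx = v₀Δt + ½aΔt²; chain segment to segment.
0–6 s: v starts -3 cm/s; Δx = -3·6 + ½·-5·6² = -108 cm; v ends -33 cm/s.
6–11 s: v starts -33 cm/s; Δx = -33·5 + ½·-7·5² = -252.5 cm; v ends -68 cm/s.
11–13 s: v starts -68 cm/s; Δx = -68·2 + ½·-10·2² = -156 cm; v ends -88 cm/s.
13–14 s: v starts -88 cm/s; Δx = -88·1 + ½·1·1² = -87.5 cm; v ends -87 cm/s.
x(14) = 10 + Σ Δx = -594 cm.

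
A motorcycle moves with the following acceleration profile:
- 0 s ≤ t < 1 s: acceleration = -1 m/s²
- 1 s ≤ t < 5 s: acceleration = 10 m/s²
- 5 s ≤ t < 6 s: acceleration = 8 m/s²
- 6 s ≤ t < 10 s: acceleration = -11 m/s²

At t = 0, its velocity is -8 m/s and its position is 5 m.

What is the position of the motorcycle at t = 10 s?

143.5 m

On each constant-a segment, Δv = aΔt and Δx = v₀Δt + ½aΔt²; chain segment to segment.
0–1 s: v starts -8 m/s; Δx = -8·1 + ½·-1·1² = -8.5 m; v ends -9 m/s.
1–5 s: v starts -9 m/s; Δx = -9·4 + ½·10·4² = 44 m; v ends 31 m/s.
5–6 s: v starts 31 m/s; Δx = 31·1 + ½·8·1² = 35 m; v ends 39 m/s.
6–10 s: v starts 39 m/s; Δx = 39·4 + ½·-11·4² = 68 m; v ends -5 m/s.
x(10) = 5 + Σ Δx = 143.5 m.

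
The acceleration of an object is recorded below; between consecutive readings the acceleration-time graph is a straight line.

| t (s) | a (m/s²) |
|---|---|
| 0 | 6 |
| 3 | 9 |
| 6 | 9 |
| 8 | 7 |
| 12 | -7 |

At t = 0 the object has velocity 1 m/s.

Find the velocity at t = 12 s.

66.5 m/s

Δv equals the area under the a-t graph; then v = v₀ + Δv.
0–3 s: ½(6 + 9)(3) = 22.5 m/s
3–6 s: 9 × 3 = 27 m/s
6–8 s: ½(9 + 7)(2) = 16 m/s
8–12 s: ½(7 + -7)(4) = 0 m/s
Δv = 65.5 m/s, so v(12) = 1 + (65.5) = 66.5 m/s.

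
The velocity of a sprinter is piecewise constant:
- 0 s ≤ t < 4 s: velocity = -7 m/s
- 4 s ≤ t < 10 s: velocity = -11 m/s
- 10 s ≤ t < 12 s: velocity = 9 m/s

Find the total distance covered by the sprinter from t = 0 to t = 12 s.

Distance (not displacement) is the total path length: add the absolute areas under v-t.
0–4 s: |-7| × 4 = 28 m
4–10 s: |-11| × 6 = 66 m
10–12 s: |9| × 2 = 18 m
Total distance = 112 m

112 m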